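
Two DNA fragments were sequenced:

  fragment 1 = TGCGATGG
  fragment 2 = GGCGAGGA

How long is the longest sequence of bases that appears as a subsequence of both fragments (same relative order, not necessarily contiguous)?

Let dp[i][j] be the LCS length of the first i bases of fragment 1 and the first j bases of fragment 2. dp[i][j] = dp[i-1][j-1]+1 when the i-th and j-th bases match, else max(dp[i-1][j], dp[i][j-1]).
    ·  G  G  C  G  A  G  G  A
 ·  0  0  0  0  0  0  0  0  0
 T  0  0  0  0  0  0  0  0  0
 G  0  1  1  1  1  1  1  1  1
 C  0  1  1  2  2  2  2  2  2
 G  0  1  2  2  3  3  3  3  3
 A  0  1  2  2  3  4  4  4  4
 T  0  1  2  2  3  4  4  4  4
 G  0  1  2  2  3  4  5  5  5
 G  0  1  2  2  3  4  5  6  6
dp[8][8] = 6. One LCS (by backtracking along matches): GCGAGG.

6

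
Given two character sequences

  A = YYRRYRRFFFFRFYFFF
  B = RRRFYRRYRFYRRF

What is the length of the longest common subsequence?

9

Pick R at A[3]=B[2], R at A[4]=B[3], Y at A[5]=B[5], R at A[6]=B[6], R at A[7]=B[7], R at A[12]=B[9], F at A[13]=B[10], Y at A[14]=B[11], F at A[17]=B[14]; all 9 characters appear in both, in order. Since dp[17][14] = 9, nothing longer is possible.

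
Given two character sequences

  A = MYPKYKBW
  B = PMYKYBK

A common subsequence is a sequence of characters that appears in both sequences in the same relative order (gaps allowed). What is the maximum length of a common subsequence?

5

Let dp[i][j] be the LCS length of the first i characters of A and the first j characters of B. dp[i][j] = dp[i-1][j-1]+1 when the i-th and j-th characters match, else max(dp[i-1][j], dp[i][j-1]).
    ·  P  M  Y  K  Y  B  K
 ·  0  0  0  0  0  0  0  0
 M  0  0  1  1  1  1  1  1
 Y  0  0  1  2  2  2  2  2
 P  0  1  1  2  2  2  2  2
 K  0  1  1  2  3  3  3  3
 Y  0  1  1  2  3  4  4  4
 K  0  1  1  2  3  4  4  5
 B  0  1  1  2  3  4  5  5
 W  0  1  1  2  3  4  5  5
dp[8][7] = 5. One LCS (by backtracking along matches): MYKYK.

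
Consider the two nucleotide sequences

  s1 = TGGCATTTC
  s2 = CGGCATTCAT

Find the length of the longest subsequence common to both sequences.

7

Let dp[i][j] be the LCS length of the first i bases of s1 and the first j bases of s2. dp[i][j] = dp[i-1][j-1]+1 when the i-th and j-th bases match, else max(dp[i-1][j], dp[i][j-1]).
    ·  C  G  G  C  A  T  T  C  A  T
 ·  0  0  0  0  0  0  0  0  0  0  0
 T  0  0  0  0  0  0  1  1  1  1  1
 G  0  0  1  1  1  1  1  1  1  1  1
 G  0  0  1  2  2  2  2  2  2  2  2
 C  0  1  1  2  3  3  3  3  3  3  3
 A  0  1  1  2  3  4  4  4  4  4  4
 T  0  1  1  2  3  4  5  5  5  5  5
 T  0  1  1  2  3  4  5  6  6  6  6
 T  0  1  1  2  3  4  5  6  6  6  7
 C  0  1  1  2  3  4  5  6  7  7  7
dp[9][10] = 7. One LCS (by backtracking along matches): GGCATTT.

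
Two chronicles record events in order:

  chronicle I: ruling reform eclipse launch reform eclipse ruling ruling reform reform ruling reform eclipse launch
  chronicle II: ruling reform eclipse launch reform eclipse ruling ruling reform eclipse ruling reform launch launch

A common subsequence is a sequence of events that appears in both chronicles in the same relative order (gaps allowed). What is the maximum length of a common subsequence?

12

Match ruling (chronicle I #1, chronicle II #1); then reform (chronicle I #2, chronicle II #2); then eclipse (chronicle I #3, chronicle II #3); then launch (chronicle I #4, chronicle II #4); then reform (chronicle I #5, chronicle II #5); then eclipse (chronicle I #6, chronicle II #6); then ruling (chronicle I #7, chronicle II #7); then ruling (chronicle I #8, chronicle II #8); then reform (chronicle I #9, chronicle II #9); then ruling (chronicle I #11, chronicle II #11); then reform (chronicle I #12, chronicle II #12); then launch (chronicle I #14, chronicle II #14) — 12 events in the same relative order in both. Since dp[14][14] = 12, nothing longer is possible.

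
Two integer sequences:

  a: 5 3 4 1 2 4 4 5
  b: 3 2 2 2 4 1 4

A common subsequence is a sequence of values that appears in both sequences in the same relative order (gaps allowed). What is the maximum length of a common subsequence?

Let dp[i][j] be the LCS length of the first i values of a and the first j values of b. dp[i][j] = dp[i-1][j-1]+1 when the i-th and j-th values match, else max(dp[i-1][j], dp[i][j-1]).
    ·  3  2  2  2  4  1  4
 ·  0  0  0  0  0  0  0  0
 5  0  0  0  0  0  0  0  0
 3  0  1  1  1  1  1  1  1
 4  0  1  1  1  1  2  2  2
 1  0  1  1  1  1  2  3  3
 2  0  1  2  2  2  2  3  3
 4  0  1  2  2  2  3  3  4
 4  0  1  2  2  2  3  3  4
 5  0  1  2  2  2  3  3  4
dp[8][7] = 4. One LCS (by backtracking along matches): 3, 4, 1, 4.

4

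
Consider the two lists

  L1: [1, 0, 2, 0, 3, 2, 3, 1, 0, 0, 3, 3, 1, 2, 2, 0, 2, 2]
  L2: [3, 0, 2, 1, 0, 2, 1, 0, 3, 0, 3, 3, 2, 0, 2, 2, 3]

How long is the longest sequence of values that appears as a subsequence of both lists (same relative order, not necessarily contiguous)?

One common subsequence of length 13: 0 [2,2]; then 2 [3,3]; then 0 [4,5]; then 2 [6,6]; then 1 [8,7]; then 0 [9,8]; then 0 [10,10]; then 3 [11,11]; then 3 [12,12]; then 2 [15,13]; then 0 [16,14]; then 2 [17,15]; then 2 [18,16]. dp[18][17] = 13 confirms this is the maximum.

13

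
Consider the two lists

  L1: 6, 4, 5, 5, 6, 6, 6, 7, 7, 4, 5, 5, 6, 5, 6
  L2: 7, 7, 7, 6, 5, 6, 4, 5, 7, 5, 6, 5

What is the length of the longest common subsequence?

8

One common subsequence of length 8: 6 (L1 #1, L2 #4), then 5 (L1 #4, L2 #5), then 6 (L1 #7, L2 #6), then 4 (L1 #10, L2 #7), then 5 (L1 #11, L2 #8), then 5 (L1 #12, L2 #10), then 6 (L1 #13, L2 #11), then 5 (L1 #14, L2 #12), and the DP table's final entry dp[15][12] is also 8, so no common subsequence is longer.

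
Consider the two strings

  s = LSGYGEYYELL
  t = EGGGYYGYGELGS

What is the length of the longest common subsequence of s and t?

6

Let dp[i][j] be the LCS length of the first i characters of s and the first j characters of t. dp[i][j] = dp[i-1][j-1]+1 when the i-th and j-th characters match, else max(dp[i-1][j], dp[i][j-1]).
    ·  E  G  G  G  Y  Y  G  Y  G  E  L  G  S
 ·  0  0  0  0  0  0  0  0  0  0  0  0  0  0
 L  0  0  0  0  0  0  0  0  0  0  0  1  1  1
 S  0  0  0  0  0  0  0  0  0  0  0  1  1  2
 G  0  0  1  1  1  1  1  1  1  1  1  1  2  2
 Y  0  0  1  1  1  2  2  2  2  2  2  2  2  2
 G  0  0  1  2  2  2  2  3  3  3  3  3  3  3
 E  0  1  1  2  2  2  2  3  3  3  4  4  4  4
 Y  0  1  1  2  2  3  3  3  4  4  4  4  4  4
 Y  0  1  1  2  2  3  4  4  4  4  4  4  4  4
 E  0  1  1  2  2  3  4  4  4  4  5  5  5  5
 L  0  1  1  2  2  3  4  4  4  4  5  6  6  6
 L  0  1  1  2  2  3  4  4  4  4  5  6  6  6
dp[11][13] = 6. One LCS (by backtracking along matches): GYGYEL.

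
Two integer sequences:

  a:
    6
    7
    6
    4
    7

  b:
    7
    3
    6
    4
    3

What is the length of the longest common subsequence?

3

One common subsequence of length 3: 7 (a #2, b #1), then 6 (a #3, b #3), then 4 (a #4, b #4). Since dp[5][5] = 3, nothing longer is possible.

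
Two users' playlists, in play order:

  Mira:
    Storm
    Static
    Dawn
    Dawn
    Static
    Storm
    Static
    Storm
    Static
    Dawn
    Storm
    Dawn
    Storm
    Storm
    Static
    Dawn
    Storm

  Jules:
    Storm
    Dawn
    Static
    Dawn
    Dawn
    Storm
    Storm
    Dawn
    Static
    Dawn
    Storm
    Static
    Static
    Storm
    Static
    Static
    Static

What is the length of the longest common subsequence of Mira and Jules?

11

Match Storm at Mira[1]=Jules[1]; then Static at Mira[2]=Jules[3]; then Dawn at Mira[3]=Jules[4]; then Dawn at Mira[4]=Jules[5]; then Storm at Mira[6]=Jules[6]; then Storm at Mira[8]=Jules[7]; then Static at Mira[9]=Jules[9]; then Dawn at Mira[10]=Jules[10]; then Storm at Mira[11]=Jules[11]; then Storm at Mira[13]=Jules[14]; then Static at Mira[15]=Jules[17] — 11 songs in the same relative order in both. dp[17][17] = 11 confirms this is the maximum.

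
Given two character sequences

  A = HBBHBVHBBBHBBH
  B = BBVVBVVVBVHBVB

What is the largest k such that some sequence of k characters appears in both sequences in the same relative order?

Taking B (A #2, B #1); then B (A #3, B #2); then B (A #5, B #5); then V (A #6, B #8); then B (A #8, B #9); then H (A #11, B #11); then B (A #12, B #12); then B (A #13, B #14) gives a common subsequence of length 8, and the DP table's final entry dp[14][14] is also 8, so no common subsequence is longer.

8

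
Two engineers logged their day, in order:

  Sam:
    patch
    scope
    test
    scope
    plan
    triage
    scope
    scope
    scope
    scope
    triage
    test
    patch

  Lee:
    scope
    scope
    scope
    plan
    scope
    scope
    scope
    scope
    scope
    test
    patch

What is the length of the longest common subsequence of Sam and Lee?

Pick scope at Sam[2]=Lee[2], scope at Sam[4]=Lee[3], plan at Sam[5]=Lee[4], scope at Sam[7]=Lee[6], scope at Sam[8]=Lee[7], scope at Sam[9]=Lee[8], scope at Sam[10]=Lee[9], test at Sam[12]=Lee[10], patch at Sam[13]=Lee[11]; all 9 tasks appear in both, in order. Since dp[13][11] = 9, nothing longer is possible.

9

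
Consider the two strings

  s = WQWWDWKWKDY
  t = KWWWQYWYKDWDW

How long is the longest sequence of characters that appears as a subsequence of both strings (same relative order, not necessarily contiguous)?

Pick W (s #1, t #2) → W (s #3, t #3) → W (s #4, t #4) → W (s #6, t #7) → K (s #7, t #9) → W (s #8, t #11) → D (s #10, t #12); all 7 characters appear in both, in order, and the DP table's final entry dp[11][13] is also 7, so no common subsequence is longer.

7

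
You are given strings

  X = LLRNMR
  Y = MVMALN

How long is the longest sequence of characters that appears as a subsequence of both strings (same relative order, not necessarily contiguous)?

2

Taking L at X[2]=Y[5], N at X[4]=Y[6] gives a common subsequence of length 2, and the DP table's final entry dp[6][6] is also 2, so no common subsequence is longer.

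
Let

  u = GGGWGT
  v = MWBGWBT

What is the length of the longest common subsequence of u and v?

3

Let dp[i][j] be the LCS length of the first i characters of u and the first j characters of v. dp[i][j] = dp[i-1][j-1]+1 when the i-th and j-th characters match, else max(dp[i-1][j], dp[i][j-1]).
    ·  M  W  B  G  W  B  T
 ·  0  0  0  0  0  0  0  0
 G  0  0  0  0  1  1  1  1
 G  0  0  0  0  1  1  1  1
 G  0  0  0  0  1  1  1  1
 W  0  0  1  1  1  2  2  2
 G  0  0  1  1  2  2  2  2
 T  0  0  1  1  2  2  2  3
dp[6][7] = 3. One LCS (by backtracking along matches): GWT.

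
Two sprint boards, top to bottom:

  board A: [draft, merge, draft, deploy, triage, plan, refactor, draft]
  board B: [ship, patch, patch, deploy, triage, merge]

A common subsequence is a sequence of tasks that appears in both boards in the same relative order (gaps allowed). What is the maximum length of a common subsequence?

2

One common subsequence of length 2: deploy at board A[4]=board B[4], triage at board A[5]=board B[5], and the DP table's final entry dp[8][6] is also 2, so no common subsequence is longer.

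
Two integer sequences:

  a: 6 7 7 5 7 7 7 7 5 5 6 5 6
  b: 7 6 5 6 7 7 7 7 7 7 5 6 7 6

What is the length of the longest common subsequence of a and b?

Match 6 (a #1, b #4) → 7 (a #2, b #5) → 7 (a #3, b #6) → 7 (a #5, b #7) → 7 (a #6, b #8) → 7 (a #7, b #9) → 7 (a #8, b #10) → 5 (a #10, b #11) → 6 (a #11, b #12) → 6 (a #13, b #14) — 10 values in the same relative order in both. The LCS DP gives dp[13][14] = 10, so this is optimal.

10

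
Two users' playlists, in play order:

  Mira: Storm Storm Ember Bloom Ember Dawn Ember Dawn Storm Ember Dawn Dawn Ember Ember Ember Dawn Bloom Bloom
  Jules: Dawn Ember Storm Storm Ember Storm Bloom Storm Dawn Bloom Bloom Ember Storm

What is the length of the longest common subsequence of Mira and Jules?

One common subsequence of length 8: Storm [1,3], Storm [2,4], Ember [3,5], Bloom [4,7], Storm [9,8], Dawn [16,9], Bloom [17,10], Bloom [18,11]. dp[18][13] = 8 confirms this is the maximum.

8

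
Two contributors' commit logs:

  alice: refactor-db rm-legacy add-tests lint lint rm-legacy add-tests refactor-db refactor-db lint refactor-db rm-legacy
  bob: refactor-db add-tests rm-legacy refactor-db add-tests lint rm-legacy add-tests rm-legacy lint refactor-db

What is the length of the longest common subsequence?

8

One common subsequence of length 8: refactor-db (alice #1, bob #1), then rm-legacy (alice #2, bob #3), then add-tests (alice #3, bob #5), then lint (alice #5, bob #6), then rm-legacy (alice #6, bob #7), then add-tests (alice #7, bob #8), then lint (alice #10, bob #10), then refactor-db (alice #11, bob #11). Since dp[12][11] = 8, nothing longer is possible.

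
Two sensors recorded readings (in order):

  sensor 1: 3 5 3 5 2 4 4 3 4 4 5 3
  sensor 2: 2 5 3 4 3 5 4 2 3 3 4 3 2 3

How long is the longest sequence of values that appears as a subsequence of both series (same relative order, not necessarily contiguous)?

7

Taking 3 at sensor 1[1]=sensor 2[3], then 3 at sensor 1[3]=sensor 2[5], then 5 at sensor 1[4]=sensor 2[6], then 2 at sensor 1[5]=sensor 2[8], then 4 at sensor 1[7]=sensor 2[11], then 3 at sensor 1[8]=sensor 2[12], then 3 at sensor 1[12]=sensor 2[14] gives a common subsequence of length 7. The LCS DP gives dp[12][14] = 7, so this is optimal.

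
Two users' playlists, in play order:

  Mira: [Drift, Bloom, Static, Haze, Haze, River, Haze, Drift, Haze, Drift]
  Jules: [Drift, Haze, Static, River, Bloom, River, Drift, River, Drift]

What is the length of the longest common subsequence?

5

Taking Drift at Mira[1]=Jules[1] → Bloom at Mira[2]=Jules[5] → River at Mira[6]=Jules[6] → Drift at Mira[8]=Jules[7] → Drift at Mira[10]=Jules[9] gives a common subsequence of length 5. dp[10][9] = 5 confirms this is the maximum.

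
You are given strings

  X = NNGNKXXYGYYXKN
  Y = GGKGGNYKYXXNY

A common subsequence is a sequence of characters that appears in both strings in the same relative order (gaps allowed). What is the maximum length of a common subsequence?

Pick G [3,2], K [5,3], G [9,5], Y [10,7], Y [11,9], X [12,11], N [14,12]; all 7 characters appear in both, in order. dp[14][13] = 7 confirms this is the maximum.

7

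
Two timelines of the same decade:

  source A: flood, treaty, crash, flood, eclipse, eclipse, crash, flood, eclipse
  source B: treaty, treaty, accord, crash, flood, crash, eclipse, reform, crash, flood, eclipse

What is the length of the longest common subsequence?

7

Pick treaty (source A #2, source B #2), then crash (source A #3, source B #4), then flood (source A #4, source B #5), then eclipse (source A #5, source B #7), then crash (source A #7, source B #9), then flood (source A #8, source B #10), then eclipse (source A #9, source B #11); all 7 events appear in both, in order. Since dp[9][11] = 7, nothing longer is possible.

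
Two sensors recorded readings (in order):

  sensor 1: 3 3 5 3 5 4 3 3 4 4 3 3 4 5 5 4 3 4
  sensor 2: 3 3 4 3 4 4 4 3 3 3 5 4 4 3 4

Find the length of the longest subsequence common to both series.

12

Match 3 [1,1]; then 3 [2,2]; then 3 [4,4]; then 4 [6,5]; then 4 [9,6]; then 4 [10,7]; then 3 [11,9]; then 3 [12,10]; then 4 [13,12]; then 4 [16,13]; then 3 [17,14]; then 4 [18,15] — 12 values in the same relative order in both. dp[18][15] = 12 confirms this is the maximum.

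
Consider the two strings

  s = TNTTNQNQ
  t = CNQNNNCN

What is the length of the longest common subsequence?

3

Let dp[i][j] be the LCS length of the first i characters of s and the first j characters of t. dp[i][j] = dp[i-1][j-1]+1 when the i-th and j-th characters match, else max(dp[i-1][j], dp[i][j-1]).
    ·  C  N  Q  N  N  N  C  N
 ·  0  0  0  0  0  0  0  0  0
 T  0  0  0  0  0  0  0  0  0
 N  0  0  1  1  1  1  1  1  1
 T  0  0  1  1  1  1  1  1  1
 T  0  0  1  1  1  1  1  1  1
 N  0  0  1  1  2  2  2  2  2
 Q  0  0  1  2  2  2  2  2  2
 N  0  0  1  2  3  3  3  3  3
 Q  0  0  1  2  3  3  3  3  3
dp[8][8] = 3. One LCS (by backtracking along matches): NNN.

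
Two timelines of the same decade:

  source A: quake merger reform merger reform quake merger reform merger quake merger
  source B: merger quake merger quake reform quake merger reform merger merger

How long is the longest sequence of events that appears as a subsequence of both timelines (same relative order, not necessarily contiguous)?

8

Match quake (source A #1, source B #2); then merger (source A #2, source B #3); then reform (source A #5, source B #5); then quake (source A #6, source B #6); then merger (source A #7, source B #7); then reform (source A #8, source B #8); then merger (source A #9, source B #9); then merger (source A #11, source B #10) — 8 events in the same relative order in both. The LCS DP gives dp[11][10] = 8, so this is optimal.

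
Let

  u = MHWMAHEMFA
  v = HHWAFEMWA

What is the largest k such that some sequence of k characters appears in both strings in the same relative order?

6

One common subsequence of length 6: H at u[2]=v[2] → W at u[3]=v[3] → A at u[5]=v[4] → E at u[7]=v[6] → M at u[8]=v[7] → A at u[10]=v[9]. Since dp[10][9] = 6, nothing longer is possible.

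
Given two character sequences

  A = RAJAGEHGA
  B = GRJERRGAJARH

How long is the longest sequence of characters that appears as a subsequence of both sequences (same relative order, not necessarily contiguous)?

One common subsequence of length 5: R at A[1]=B[6] → A at A[2]=B[8] → J at A[3]=B[9] → A at A[4]=B[10] → H at A[7]=B[12], and the DP table's final entry dp[9][12] is also 5, so no common subsequence is longer.

5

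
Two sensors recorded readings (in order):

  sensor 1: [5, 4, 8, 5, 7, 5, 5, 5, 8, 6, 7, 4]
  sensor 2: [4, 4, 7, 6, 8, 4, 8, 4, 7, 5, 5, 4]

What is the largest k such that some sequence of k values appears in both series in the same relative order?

Let dp[i][j] be the LCS length of the first i values of sensor 1 and the first j values of sensor 2. dp[i][j] = dp[i-1][j-1]+1 when the i-th and j-th values match, else max(dp[i-1][j], dp[i][j-1]).
    ·  4  4  7  6  8  4  8  4  7  5  5  4
 ·  0  0  0  0  0  0  0  0  0  0  0  0  0
 5  0  0  0  0  0  0  0  0  0  0  1  1  1
 4  0  1  1  1  1  1  1  1  1  1  1  1  2
 8  0  1  1  1  1  2  2  2  2  2  2  2  2
 5  0  1  1  1  1  2  2  2  2  2  3  3  3
 7  0  1  1  2  2  2  2  2  2  3  3  3  3
 5  0  1  1  2  2  2  2  2  2  3  4  4  4
 5  0  1  1  2  2  2  2  2  2  3  4  5  5
 5  0  1  1  2  2  2  2  2  2  3  4  5  5
 8  0  1  1  2  2  3  3  3  3  3  4  5  5
 6  0  1  1  2  3  3  3  3  3  3  4  5  5
 7  0  1  1  2  3  3  3  3  3  4  4  5  5
 4  0  1  2  2  3  3  4  4  4  4  4  5  6
dp[12][12] = 6. One LCS (by backtracking along matches): 4, 8, 7, 5, 5, 4.

6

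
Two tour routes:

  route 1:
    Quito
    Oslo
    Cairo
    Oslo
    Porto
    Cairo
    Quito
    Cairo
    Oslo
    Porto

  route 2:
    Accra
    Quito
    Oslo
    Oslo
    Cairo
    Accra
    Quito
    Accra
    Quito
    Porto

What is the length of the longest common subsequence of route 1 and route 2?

6

Taking Quito [1,2] → Oslo [2,3] → Oslo [4,4] → Cairo [6,5] → Quito [7,9] → Porto [10,10] gives a common subsequence of length 6. dp[10][10] = 6 confirms this is the maximum.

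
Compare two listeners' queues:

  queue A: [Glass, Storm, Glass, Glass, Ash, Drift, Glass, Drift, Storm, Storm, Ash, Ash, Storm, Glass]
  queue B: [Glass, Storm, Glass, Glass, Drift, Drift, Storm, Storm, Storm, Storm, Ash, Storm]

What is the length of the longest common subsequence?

10

One common subsequence of length 10: Glass at queue A[1]=queue B[1] → Storm at queue A[2]=queue B[2] → Glass at queue A[3]=queue B[3] → Glass at queue A[4]=queue B[4] → Drift at queue A[6]=queue B[5] → Drift at queue A[8]=queue B[6] → Storm at queue A[9]=queue B[9] → Storm at queue A[10]=queue B[10] → Ash at queue A[12]=queue B[11] → Storm at queue A[13]=queue B[12]. The LCS DP gives dp[14][12] = 10, so this is optimal.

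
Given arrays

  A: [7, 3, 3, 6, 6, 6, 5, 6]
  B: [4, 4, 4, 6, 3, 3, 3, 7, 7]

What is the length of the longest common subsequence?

Taking 3 [2,6]; then 3 [3,7] gives a common subsequence of length 2. Since dp[8][9] = 2, nothing longer is possible.

2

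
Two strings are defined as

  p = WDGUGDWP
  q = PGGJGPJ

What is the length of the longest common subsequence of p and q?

3

Taking G [3,3] → G [5,5] → P [8,6] gives a common subsequence of length 3. The LCS DP gives dp[8][7] = 3, so this is optimal.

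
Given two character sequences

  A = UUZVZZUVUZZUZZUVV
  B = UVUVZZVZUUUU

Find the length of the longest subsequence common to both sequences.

One common subsequence of length 9: U at A[1]=B[1] → U at A[2]=B[3] → Z at A[3]=B[6] → V at A[4]=B[7] → Z at A[6]=B[8] → U at A[7]=B[9] → U at A[9]=B[10] → U at A[12]=B[11] → U at A[15]=B[12]. dp[17][12] = 9 confirms this is the maximum.

9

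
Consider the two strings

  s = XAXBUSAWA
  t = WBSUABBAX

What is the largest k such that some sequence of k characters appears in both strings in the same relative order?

4

Let dp[i][j] be the LCS length of the first i characters of s and the first j characters of t. dp[i][j] = dp[i-1][j-1]+1 when the i-th and j-th characters match, else max(dp[i-1][j], dp[i][j-1]).
    ·  W  B  S  U  A  B  B  A  X
 ·  0  0  0  0  0  0  0  0  0  0
 X  0  0  0  0  0  0  0  0  0  1
 A  0  0  0  0  0  1  1  1  1  1
 X  0  0  0  0  0  1  1  1  1  2
 B  0  0  1  1  1  1  2  2  2  2
 U  0  0  1  1  2  2  2  2  2  2
 S  0  0  1  2  2  2  2  2  2  2
 A  0  0  1  2  2  3  3  3  3  3
 W  0  1  1  2  2  3  3  3  3  3
 A  0  1  1  2  2  3  3  3  4  4
dp[9][9] = 4. One LCS (by backtracking along matches): BUAA.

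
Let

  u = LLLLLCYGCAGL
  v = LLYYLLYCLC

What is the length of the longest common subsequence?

7

Match L [1,1]; then L [2,2]; then L [4,5]; then L [5,6]; then Y [7,7]; then C [9,8]; then L [12,9] — 7 characters in the same relative order in both. Since dp[12][10] = 7, nothing longer is possible.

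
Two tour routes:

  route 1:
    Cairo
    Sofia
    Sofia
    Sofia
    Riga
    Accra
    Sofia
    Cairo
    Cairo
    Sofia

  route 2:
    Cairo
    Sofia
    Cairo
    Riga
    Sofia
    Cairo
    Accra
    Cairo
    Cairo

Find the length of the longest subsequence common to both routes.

Match Cairo (route 1 #1, route 2 #1) → Sofia (route 1 #2, route 2 #2) → Sofia (route 1 #3, route 2 #5) → Accra (route 1 #6, route 2 #7) → Cairo (route 1 #8, route 2 #8) → Cairo (route 1 #9, route 2 #9) — 6 stops in the same relative order in both. dp[10][9] = 6 confirms this is the maximum.

6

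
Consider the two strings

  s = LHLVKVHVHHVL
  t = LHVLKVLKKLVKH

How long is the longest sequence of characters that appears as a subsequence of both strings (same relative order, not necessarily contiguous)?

Match L (s #1, t #1), then H (s #2, t #2), then L (s #3, t #4), then V (s #4, t #6), then K (s #5, t #9), then V (s #6, t #11), then H (s #10, t #13) — 7 characters in the same relative order in both, and the DP table's final entry dp[12][13] is also 7, so no common subsequence is longer.

7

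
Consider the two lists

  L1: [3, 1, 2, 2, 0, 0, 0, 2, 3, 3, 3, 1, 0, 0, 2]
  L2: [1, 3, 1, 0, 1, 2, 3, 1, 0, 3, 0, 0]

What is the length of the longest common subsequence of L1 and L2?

Taking 3 [1,2] → 1 [2,3] → 0 [5,4] → 2 [8,6] → 3 [9,7] → 3 [11,10] → 0 [13,11] → 0 [14,12] gives a common subsequence of length 8. The LCS DP gives dp[15][12] = 8, so this is optimal.

8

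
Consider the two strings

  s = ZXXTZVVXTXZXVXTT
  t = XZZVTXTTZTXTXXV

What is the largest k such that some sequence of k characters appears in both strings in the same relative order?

9

Pick Z [1,3] → X [2,6] → T [4,8] → Z [5,9] → X [8,11] → T [9,12] → X [10,13] → X [12,14] → V [13,15]; all 9 characters appear in both, in order. dp[16][15] = 9 confirms this is the maximum.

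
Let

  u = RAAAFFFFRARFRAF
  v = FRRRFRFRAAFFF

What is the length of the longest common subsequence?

7

One common subsequence of length 7: R (u #1, v #4), F (u #5, v #5), F (u #8, v #7), R (u #9, v #8), A (u #10, v #10), F (u #12, v #12), F (u #15, v #13). Since dp[15][13] = 7, nothing longer is possible.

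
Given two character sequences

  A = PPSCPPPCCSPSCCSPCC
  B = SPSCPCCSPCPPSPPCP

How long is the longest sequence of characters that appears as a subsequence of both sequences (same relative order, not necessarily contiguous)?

12

Match P at A[2]=B[2]; then S at A[3]=B[3]; then C at A[4]=B[4]; then P at A[7]=B[5]; then C at A[8]=B[6]; then C at A[9]=B[7]; then S at A[10]=B[8]; then P at A[11]=B[9]; then C at A[13]=B[10]; then S at A[15]=B[13]; then P at A[16]=B[15]; then C at A[17]=B[16] — 12 characters in the same relative order in both. Since dp[18][17] = 12, nothing longer is possible.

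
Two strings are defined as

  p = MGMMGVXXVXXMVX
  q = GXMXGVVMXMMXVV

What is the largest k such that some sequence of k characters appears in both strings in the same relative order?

8

Pick G [2,1], then M [3,3], then G [5,5], then V [6,7], then X [7,9], then X [8,12], then V [9,13], then V [13,14]; all 8 characters appear in both, in order. The LCS DP gives dp[14][14] = 8, so this is optimal.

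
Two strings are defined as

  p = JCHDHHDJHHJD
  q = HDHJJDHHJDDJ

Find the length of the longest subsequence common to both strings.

8

One common subsequence of length 8: H (p #3, q #1); then D (p #4, q #2); then H (p #5, q #3); then D (p #7, q #6); then H (p #9, q #7); then H (p #10, q #8); then J (p #11, q #9); then D (p #12, q #11), and the DP table's final entry dp[12][12] is also 8, so no common subsequence is longer.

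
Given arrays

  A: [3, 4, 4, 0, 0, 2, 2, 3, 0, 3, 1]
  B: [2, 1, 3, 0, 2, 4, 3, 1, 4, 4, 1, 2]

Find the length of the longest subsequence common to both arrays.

Let dp[i][j] be the LCS length of the first i values of A and the first j values of B. dp[i][j] = dp[i-1][j-1]+1 when the i-th and j-th values match, else max(dp[i-1][j], dp[i][j-1]).
    ·  2  1  3  0  2  4  3  1  4  4  1  2
 ·  0  0  0  0  0  0  0  0  0  0  0  0  0
 3  0  0  0  1  1  1  1  1  1  1  1  1  1
 4  0  0  0  1  1  1  2  2  2  2  2  2  2
 4  0  0  0  1  1  1  2  2  2  3  3  3  3
 0  0  0  0  1  2  2  2  2  2  3  3  3  3
 0  0  0  0  1  2  2  2  2  2  3  3  3  3
 2  0  1  1  1  2  3  3  3  3  3  3  3  4
 2  0  1  1  1  2  3  3  3  3  3  3  3  4
 3  0  1  1  2  2  3  3  4  4  4  4  4  4
 0  0  1  1  2  3  3  3  4  4  4  4  4  4
 3  0  1  1  2  3  3  3  4  4  4  4  4  4
 1  0  1  2  2  3  3  3  4  5  5  5  5  5
dp[11][12] = 5. One LCS (by backtracking along matches): 3, 0, 2, 3, 1.

5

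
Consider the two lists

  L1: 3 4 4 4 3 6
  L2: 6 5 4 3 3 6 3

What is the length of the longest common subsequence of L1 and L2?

3

Match 3 (L1 #1, L2 #4); then 3 (L1 #5, L2 #5); then 6 (L1 #6, L2 #6) — 3 values in the same relative order in both. The LCS DP gives dp[6][7] = 3, so this is optimal.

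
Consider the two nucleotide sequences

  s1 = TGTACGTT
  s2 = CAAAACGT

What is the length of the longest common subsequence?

One common subsequence of length 4: A [4,5], then C [5,6], then G [6,7], then T [8,8]. The LCS DP gives dp[8][8] = 4, so this is optimal.

4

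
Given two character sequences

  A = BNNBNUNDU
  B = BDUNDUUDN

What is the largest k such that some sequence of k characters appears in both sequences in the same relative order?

Pick B at A[1]=B[1]; then U at A[6]=B[3]; then N at A[7]=B[4]; then D at A[8]=B[5]; then U at A[9]=B[7]; all 5 characters appear in both, in order, and the DP table's final entry dp[9][9] is also 5, so no common subsequence is longer.

5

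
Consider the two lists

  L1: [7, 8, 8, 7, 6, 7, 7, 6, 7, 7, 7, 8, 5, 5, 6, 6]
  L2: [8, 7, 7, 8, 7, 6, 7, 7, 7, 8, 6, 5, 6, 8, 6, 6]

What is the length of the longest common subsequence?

12

Pick 8 at L1[3]=L2[1] → 7 at L1[4]=L2[2] → 7 at L1[6]=L2[3] → 7 at L1[7]=L2[5] → 6 at L1[8]=L2[6] → 7 at L1[9]=L2[7] → 7 at L1[10]=L2[8] → 7 at L1[11]=L2[9] → 8 at L1[12]=L2[10] → 5 at L1[13]=L2[12] → 6 at L1[15]=L2[15] → 6 at L1[16]=L2[16]; all 12 values appear in both, in order. The LCS DP gives dp[16][16] = 12, so this is optimal.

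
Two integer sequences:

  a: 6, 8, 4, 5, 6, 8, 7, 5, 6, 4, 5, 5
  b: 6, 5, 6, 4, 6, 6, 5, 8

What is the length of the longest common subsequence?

Pick 6 at a[1]=b[3], then 4 at a[3]=b[4], then 6 at a[5]=b[5], then 6 at a[9]=b[6], then 5 at a[11]=b[7]; all 5 values appear in both, in order. dp[12][8] = 5 confirms this is the maximum.

5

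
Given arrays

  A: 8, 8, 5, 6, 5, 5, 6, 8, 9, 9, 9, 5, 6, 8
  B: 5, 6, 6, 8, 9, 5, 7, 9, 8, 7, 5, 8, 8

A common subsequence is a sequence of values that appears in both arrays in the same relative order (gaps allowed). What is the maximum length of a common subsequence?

8

Match 5 [3,1], then 6 [4,2], then 6 [7,3], then 8 [8,4], then 9 [9,5], then 9 [10,8], then 5 [12,11], then 8 [14,13] — 8 values in the same relative order in both. dp[14][13] = 8 confirms this is the maximum.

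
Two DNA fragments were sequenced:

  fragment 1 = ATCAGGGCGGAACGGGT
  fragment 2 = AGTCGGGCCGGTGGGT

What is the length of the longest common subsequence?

Taking A at fragment 1[1]=fragment 2[1], T at fragment 1[2]=fragment 2[3], C at fragment 1[3]=fragment 2[4], G at fragment 1[5]=fragment 2[5], G at fragment 1[6]=fragment 2[6], G at fragment 1[7]=fragment 2[7], C at fragment 1[8]=fragment 2[9], G at fragment 1[9]=fragment 2[10], G at fragment 1[10]=fragment 2[11], G at fragment 1[14]=fragment 2[13], G at fragment 1[15]=fragment 2[14], G at fragment 1[16]=fragment 2[15], T at fragment 1[17]=fragment 2[16] gives a common subsequence of length 13, and the DP table's final entry dp[17][16] is also 13, so no common subsequence is longer.

13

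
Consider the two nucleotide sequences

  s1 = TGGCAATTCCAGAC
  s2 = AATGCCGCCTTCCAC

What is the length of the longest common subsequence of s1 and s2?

10

Taking T at s1[1]=s2[3], then G at s1[2]=s2[4], then G at s1[3]=s2[7], then C at s1[4]=s2[9], then T at s1[7]=s2[10], then T at s1[8]=s2[11], then C at s1[9]=s2[12], then C at s1[10]=s2[13], then A at s1[13]=s2[14], then C at s1[14]=s2[15] gives a common subsequence of length 10. The LCS DP gives dp[14][15] = 10, so this is optimal.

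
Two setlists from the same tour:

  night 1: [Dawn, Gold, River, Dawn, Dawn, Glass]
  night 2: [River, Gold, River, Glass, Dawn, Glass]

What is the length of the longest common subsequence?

4

Pick Gold (night 1 #2, night 2 #2) → River (night 1 #3, night 2 #3) → Dawn (night 1 #5, night 2 #5) → Glass (night 1 #6, night 2 #6); all 4 songs appear in both, in order. The LCS DP gives dp[6][6] = 4, so this is optimal.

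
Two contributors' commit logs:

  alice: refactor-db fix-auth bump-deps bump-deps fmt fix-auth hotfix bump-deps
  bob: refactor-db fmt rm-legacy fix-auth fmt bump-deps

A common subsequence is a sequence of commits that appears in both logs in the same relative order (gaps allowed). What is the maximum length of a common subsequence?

Taking refactor-db (alice #1, bob #1); then fix-auth (alice #2, bob #4); then fmt (alice #5, bob #5); then bump-deps (alice #8, bob #6) gives a common subsequence of length 4. Since dp[8][6] = 4, nothing longer is possible.

4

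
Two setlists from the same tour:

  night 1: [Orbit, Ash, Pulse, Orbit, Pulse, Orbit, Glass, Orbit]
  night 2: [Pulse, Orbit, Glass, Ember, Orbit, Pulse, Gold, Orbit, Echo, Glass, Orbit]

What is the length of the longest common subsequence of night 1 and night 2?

Pick Orbit (night 1 #1, night 2 #2) → Orbit (night 1 #4, night 2 #5) → Pulse (night 1 #5, night 2 #6) → Orbit (night 1 #6, night 2 #8) → Glass (night 1 #7, night 2 #10) → Orbit (night 1 #8, night 2 #11); all 6 songs appear in both, in order. Since dp[8][11] = 6, nothing longer is possible.

6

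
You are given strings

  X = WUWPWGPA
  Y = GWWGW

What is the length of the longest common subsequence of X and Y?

3

Match W (X #1, Y #2) → W (X #3, Y #3) → W (X #5, Y #5) — 3 characters in the same relative order in both. The LCS DP gives dp[8][5] = 3, so this is optimal.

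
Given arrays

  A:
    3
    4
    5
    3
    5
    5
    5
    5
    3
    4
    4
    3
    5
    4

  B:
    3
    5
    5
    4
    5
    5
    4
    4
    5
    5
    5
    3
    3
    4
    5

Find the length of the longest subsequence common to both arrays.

10

Pick 3 at A[1]=B[1], 4 at A[2]=B[4], 5 at A[3]=B[5], 5 at A[5]=B[6], 5 at A[6]=B[9], 5 at A[7]=B[10], 5 at A[8]=B[11], 3 at A[9]=B[13], 4 at A[11]=B[14], 5 at A[13]=B[15]; all 10 values appear in both, in order. dp[14][15] = 10 confirms this is the maximum.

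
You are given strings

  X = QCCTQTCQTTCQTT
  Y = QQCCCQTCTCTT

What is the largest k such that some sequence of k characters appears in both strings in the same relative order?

Match Q (X #1, Y #2), C (X #2, Y #4), C (X #3, Y #5), Q (X #5, Y #6), T (X #6, Y #7), C (X #7, Y #8), T (X #10, Y #9), C (X #11, Y #10), T (X #13, Y #11), T (X #14, Y #12) — 10 characters in the same relative order in both, and the DP table's final entry dp[14][12] is also 10, so no common subsequence is longer.

10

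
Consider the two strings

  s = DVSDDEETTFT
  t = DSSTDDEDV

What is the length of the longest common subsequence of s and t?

5

Let dp[i][j] be the LCS length of the first i characters of s and the first j characters of t. dp[i][j] = dp[i-1][j-1]+1 when the i-th and j-th characters match, else max(dp[i-1][j], dp[i][j-1]).
    ·  D  S  S  T  D  D  E  D  V
 ·  0  0  0  0  0  0  0  0  0  0
 D  0  1  1  1  1  1  1  1  1  1
 V  0  1  1  1  1  1  1  1  1  2
 S  0  1  2  2  2  2  2  2  2  2
 D  0  1  2  2  2  3  3  3  3  3
 D  0  1  2  2  2  3  4  4  4  4
 E  0  1  2  2  2  3  4  5  5  5
 E  0  1  2  2  2  3  4  5  5  5
 T  0  1  2  2  3  3  4  5  5  5
 T  0  1  2  2  3  3  4  5  5  5
 F  0  1  2  2  3  3  4  5  5  5
 T  0  1  2  2  3  3  4  5  5  5
dp[11][9] = 5. One LCS (by backtracking along matches): DSDDE.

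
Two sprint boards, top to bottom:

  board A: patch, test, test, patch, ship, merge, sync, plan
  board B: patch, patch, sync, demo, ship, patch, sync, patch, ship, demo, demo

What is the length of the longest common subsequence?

One common subsequence of length 4: patch (board A #1, board B #1); then patch (board A #4, board B #2); then ship (board A #5, board B #5); then sync (board A #7, board B #7). The LCS DP gives dp[8][11] = 4, so this is optimal.

4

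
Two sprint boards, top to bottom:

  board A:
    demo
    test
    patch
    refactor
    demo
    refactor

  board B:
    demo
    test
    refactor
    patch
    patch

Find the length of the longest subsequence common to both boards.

Match demo at board A[1]=board B[1] → test at board A[2]=board B[2] → patch at board A[3]=board B[5] — 3 tasks in the same relative order in both. Since dp[6][5] = 3, nothing longer is possible.

3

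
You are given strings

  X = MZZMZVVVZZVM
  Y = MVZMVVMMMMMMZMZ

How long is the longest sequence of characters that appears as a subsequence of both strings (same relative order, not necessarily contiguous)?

Pick M (X #1, Y #1) → Z (X #3, Y #3) → M (X #4, Y #4) → V (X #6, Y #5) → V (X #7, Y #6) → Z (X #9, Y #13) → Z (X #10, Y #15); all 7 characters appear in both, in order. Since dp[12][15] = 7, nothing longer is possible.

7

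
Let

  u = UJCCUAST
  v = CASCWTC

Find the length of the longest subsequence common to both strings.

Pick C at u[4]=v[1] → A at u[6]=v[2] → S at u[7]=v[3] → T at u[8]=v[6]; all 4 characters appear in both, in order. Since dp[8][7] = 4, nothing longer is possible.

4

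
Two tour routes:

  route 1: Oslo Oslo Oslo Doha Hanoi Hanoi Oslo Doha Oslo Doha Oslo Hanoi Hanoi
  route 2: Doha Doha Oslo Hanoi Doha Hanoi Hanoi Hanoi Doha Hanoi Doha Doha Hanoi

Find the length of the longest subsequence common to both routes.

Match Oslo (route 1 #1, route 2 #3), Doha (route 1 #4, route 2 #5), Hanoi (route 1 #5, route 2 #8), Hanoi (route 1 #6, route 2 #10), Doha (route 1 #8, route 2 #11), Doha (route 1 #10, route 2 #12), Hanoi (route 1 #13, route 2 #13) — 7 stops in the same relative order in both. dp[13][13] = 7 confirms this is the maximum.

7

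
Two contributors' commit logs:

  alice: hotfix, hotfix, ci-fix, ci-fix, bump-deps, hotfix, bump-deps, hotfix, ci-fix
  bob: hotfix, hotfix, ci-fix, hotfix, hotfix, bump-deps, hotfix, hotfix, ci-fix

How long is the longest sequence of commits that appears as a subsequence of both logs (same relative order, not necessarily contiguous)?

7

One common subsequence of length 7: hotfix [1,1], then hotfix [2,2], then ci-fix [3,3], then bump-deps [5,6], then hotfix [6,7], then hotfix [8,8], then ci-fix [9,9]. The LCS DP gives dp[9][9] = 7, so this is optimal.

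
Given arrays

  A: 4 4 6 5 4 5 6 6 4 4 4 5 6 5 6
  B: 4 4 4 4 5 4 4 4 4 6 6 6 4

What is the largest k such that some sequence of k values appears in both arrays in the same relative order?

Taking 4 (A #1, B #3), then 4 (A #2, B #4), then 5 (A #4, B #5), then 4 (A #5, B #6), then 4 (A #9, B #7), then 4 (A #10, B #8), then 4 (A #11, B #9), then 6 (A #13, B #11), then 6 (A #15, B #12) gives a common subsequence of length 9. The LCS DP gives dp[15][13] = 9, so this is optimal.

9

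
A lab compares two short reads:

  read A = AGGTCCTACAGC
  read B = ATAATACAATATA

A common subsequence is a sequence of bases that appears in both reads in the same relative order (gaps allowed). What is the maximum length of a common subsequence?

One common subsequence of length 6: A at read A[1]=read B[4], T at read A[4]=read B[5], C at read A[5]=read B[7], T at read A[7]=read B[10], A at read A[8]=read B[11], A at read A[10]=read B[13], and the DP table's final entry dp[12][13] is also 6, so no common subsequence is longer.

6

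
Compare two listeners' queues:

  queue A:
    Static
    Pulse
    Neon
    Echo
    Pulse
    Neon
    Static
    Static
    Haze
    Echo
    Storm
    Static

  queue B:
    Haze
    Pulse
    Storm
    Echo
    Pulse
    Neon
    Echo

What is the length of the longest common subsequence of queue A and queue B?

5

Taking Pulse (queue A #2, queue B #2), then Echo (queue A #4, queue B #4), then Pulse (queue A #5, queue B #5), then Neon (queue A #6, queue B #6), then Echo (queue A #10, queue B #7) gives a common subsequence of length 5, and the DP table's final entry dp[12][7] is also 5, so no common subsequence is longer.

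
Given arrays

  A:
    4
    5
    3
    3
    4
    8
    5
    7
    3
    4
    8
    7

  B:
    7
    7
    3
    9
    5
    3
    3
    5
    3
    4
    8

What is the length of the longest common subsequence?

7

Taking 5 [2,5]; then 3 [3,6]; then 3 [4,7]; then 5 [7,8]; then 3 [9,9]; then 4 [10,10]; then 8 [11,11] gives a common subsequence of length 7. Since dp[12][11] = 7, nothing longer is possible.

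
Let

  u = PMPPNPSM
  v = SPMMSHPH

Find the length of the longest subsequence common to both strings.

3

Pick P [1,2], then M [2,4], then P [3,7]; all 3 characters appear in both, in order. Since dp[8][8] = 3, nothing longer is possible.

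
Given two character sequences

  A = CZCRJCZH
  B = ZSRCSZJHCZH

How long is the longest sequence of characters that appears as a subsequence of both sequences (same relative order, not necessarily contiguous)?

Pick C (A #1, B #4), Z (A #2, B #6), J (A #5, B #7), C (A #6, B #9), Z (A #7, B #10), H (A #8, B #11); all 6 characters appear in both, in order. dp[8][11] = 6 confirms this is the maximum.

6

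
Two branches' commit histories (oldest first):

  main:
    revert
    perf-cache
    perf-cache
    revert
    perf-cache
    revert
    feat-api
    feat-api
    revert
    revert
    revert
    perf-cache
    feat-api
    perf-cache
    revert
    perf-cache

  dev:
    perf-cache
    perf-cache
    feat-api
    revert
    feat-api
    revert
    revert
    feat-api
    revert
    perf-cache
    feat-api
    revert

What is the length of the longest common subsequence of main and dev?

10

Pick perf-cache [2,1]; then perf-cache [3,2]; then revert [6,4]; then feat-api [8,5]; then revert [9,6]; then revert [10,7]; then revert [11,9]; then perf-cache [12,10]; then feat-api [13,11]; then revert [15,12]; all 10 commits appear in both, in order, and the DP table's final entry dp[16][12] is also 10, so no common subsequence is longer.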